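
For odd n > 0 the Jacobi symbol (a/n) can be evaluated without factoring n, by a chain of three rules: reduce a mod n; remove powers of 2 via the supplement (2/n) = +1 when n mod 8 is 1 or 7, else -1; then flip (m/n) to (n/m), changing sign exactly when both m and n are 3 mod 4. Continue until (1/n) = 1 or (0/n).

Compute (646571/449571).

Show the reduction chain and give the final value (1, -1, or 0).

1

(646571/449571): 646571 mod 449571 = 197000, so (646571/449571) = (197000/449571)
factor out 2^3: 197000 = 2^3·24625; with 449571 mod 8 = 3, (2/449571) = -1; sign now -1; continue with (24625/449571)
flip (24625/449571) -> (449571/24625): both odd, 24625 mod 4 = 1, 449571 mod 4 = 3, so the flip contributes +1; sign now -1
(449571/24625): 449571 mod 24625 = 6321, so (449571/24625) = (6321/24625)
flip (6321/24625) -> (24625/6321): both odd, 6321 mod 4 = 1, 24625 mod 4 = 1, so the flip contributes +1; sign now -1
(24625/6321): 24625 mod 6321 = 5662, so (24625/6321) = (5662/6321)
factor out 2^1: 5662 = 2^1·2831; with 6321 mod 8 = 1, (2/6321) = +1; sign now -1; continue with (2831/6321)
flip (2831/6321) -> (6321/2831): both odd, 2831 mod 4 = 3, 6321 mod 4 = 1, so the flip contributes +1; sign now -1
(6321/2831): 6321 mod 2831 = 659, so (6321/2831) = (659/2831)
flip (659/2831) -> (2831/659): both odd, 659 mod 4 = 3, 2831 mod 4 = 3, so the flip contributes -1; sign now +1
(2831/659): 2831 mod 659 = 195, so (2831/659) = (195/659)
flip (195/659) -> (659/195): both odd, 195 mod 4 = 3, 659 mod 4 = 3, so the flip contributes -1; sign now -1
(659/195): 659 mod 195 = 74, so (659/195) = (74/195)
factor out 2^1: 74 = 2^1·37; with 195 mod 8 = 3, (2/195) = -1; sign now +1; continue with (37/195)
flip (37/195) -> (195/37): both odd, 37 mod 4 = 1, 195 mod 4 = 3, so the flip contributes +1; sign now +1
(195/37): 195 mod 37 = 10, so (195/37) = (10/37)
factor out 2^1: 10 = 2^1·5; with 37 mod 8 = 5, (2/37) = -1; sign now -1; continue with (5/37)
flip (5/37) -> (37/5): both odd, 5 mod 4 = 1, 37 mod 4 = 1, so the flip contributes +1; sign now -1
(37/5): 37 mod 5 = 2, so (37/5) = (2/5)
factor out 2^1: 2 = 2^1·1; with 5 mod 8 = 5, (2/5) = -1; sign now +1; continue with (1/5)
reached (1/5) = 1, so the symbol is +1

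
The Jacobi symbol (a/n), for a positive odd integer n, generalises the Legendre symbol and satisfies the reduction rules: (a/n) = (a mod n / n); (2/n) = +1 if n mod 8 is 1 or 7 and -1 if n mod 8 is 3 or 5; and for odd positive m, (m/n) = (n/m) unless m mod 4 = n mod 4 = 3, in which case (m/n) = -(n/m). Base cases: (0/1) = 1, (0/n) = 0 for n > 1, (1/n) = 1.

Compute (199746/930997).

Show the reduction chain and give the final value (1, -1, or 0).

1

factor out 2^1: 199746 = 2^1·99873; with 930997 mod 8 = 5, (2/930997) = -1; sign now -1; continue with (99873/930997)
flip (99873/930997) -> (930997/99873): both odd, 99873 mod 4 = 1, 930997 mod 4 = 1, so the flip contributes +1; sign now -1
(930997/99873): 930997 mod 99873 = 32140, so (930997/99873) = (32140/99873)
factor out 2^2: 32140 = 2^2·8035; with 99873 mod 8 = 1, (2/99873) = +1; sign now -1; continue with (8035/99873)
flip (8035/99873) -> (99873/8035): both odd, 8035 mod 4 = 3, 99873 mod 4 = 1, so the flip contributes +1; sign now -1
(99873/8035): 99873 mod 8035 = 3453, so (99873/8035) = (3453/8035)
flip (3453/8035) -> (8035/3453): both odd, 3453 mod 4 = 1, 8035 mod 4 = 3, so the flip contributes +1; sign now -1
(8035/3453): 8035 mod 3453 = 1129, so (8035/3453) = (1129/3453)
flip (1129/3453) -> (3453/1129): both odd, 1129 mod 4 = 1, 3453 mod 4 = 1, so the flip contributes +1; sign now -1
(3453/1129): 3453 mod 1129 = 66, so (3453/1129) = (66/1129)
factor out 2^1: 66 = 2^1·33; with 1129 mod 8 = 1, (2/1129) = +1; sign now -1; continue with (33/1129)
flip (33/1129) -> (1129/33): both odd, 33 mod 4 = 1, 1129 mod 4 = 1, so the flip contributes +1; sign now -1
(1129/33): 1129 mod 33 = 7, so (1129/33) = (7/33)
flip (7/33) -> (33/7): both odd, 7 mod 4 = 3, 33 mod 4 = 1, so the flip contributes +1; sign now -1
(33/7): 33 mod 7 = 5, so (33/7) = (5/7)
flip (5/7) -> (7/5): both odd, 5 mod 4 = 1, 7 mod 4 = 3, so the flip contributes +1; sign now -1
(7/5): 7 mod 5 = 2, so (7/5) = (2/5)
factor out 2^1: 2 = 2^1·1; with 5 mod 8 = 5, (2/5) = -1; sign now +1; continue with (1/5)
reached (1/5) = 1, so the symbol is +1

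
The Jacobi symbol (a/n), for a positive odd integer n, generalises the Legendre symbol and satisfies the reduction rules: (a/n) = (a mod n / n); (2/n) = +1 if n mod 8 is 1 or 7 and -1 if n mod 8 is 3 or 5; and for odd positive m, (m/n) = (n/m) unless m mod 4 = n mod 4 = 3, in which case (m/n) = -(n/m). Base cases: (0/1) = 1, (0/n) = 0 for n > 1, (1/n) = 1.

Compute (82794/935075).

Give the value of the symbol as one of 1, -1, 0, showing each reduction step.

1

factor out 2^1: 82794 = 2^1·41397; with 935075 mod 8 = 3, (2/935075) = -1; sign now -1; continue with (41397/935075)
flip (41397/935075) -> (935075/41397): both odd, 41397 mod 4 = 1, 935075 mod 4 = 3, so the flip contributes +1; sign now -1
(935075/41397): 935075 mod 41397 = 24341, so (935075/41397) = (24341/41397)
flip (24341/41397) -> (41397/24341): both odd, 24341 mod 4 = 1, 41397 mod 4 = 1, so the flip contributes +1; sign now -1
(41397/24341): 41397 mod 24341 = 17056, so (41397/24341) = (17056/24341)
factor out 2^5: 17056 = 2^5·533; with 24341 mod 8 = 5, (2/24341) = -1; sign now +1; continue with (533/24341)
flip (533/24341) -> (24341/533): both odd, 533 mod 4 = 1, 24341 mod 4 = 1, so the flip contributes +1; sign now +1
(24341/533): 24341 mod 533 = 356, so (24341/533) = (356/533)
factor out 2^2: 356 = 2^2·89; with 533 mod 8 = 5, (2/533) = -1; sign now +1; continue with (89/533)
flip (89/533) -> (533/89): both odd, 89 mod 4 = 1, 533 mod 4 = 1, so the flip contributes +1; sign now +1
(533/89): 533 mod 89 = 88, so (533/89) = (88/89)
factor out 2^3: 88 = 2^3·11; with 89 mod 8 = 1, (2/89) = +1; sign now +1; continue with (11/89)
flip (11/89) -> (89/11): both odd, 11 mod 4 = 3, 89 mod 4 = 1, so the flip contributes +1; sign now +1
(89/11): 89 mod 11 = 1, so (89/11) = (1/11)
reached (1/11) = 1, so the symbol is +1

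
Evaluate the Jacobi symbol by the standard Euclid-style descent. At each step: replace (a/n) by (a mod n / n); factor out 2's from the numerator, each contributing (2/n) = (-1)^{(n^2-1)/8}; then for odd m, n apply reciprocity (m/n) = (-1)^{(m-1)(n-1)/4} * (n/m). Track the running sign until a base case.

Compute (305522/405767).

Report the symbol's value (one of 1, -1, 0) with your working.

-1

305522 = 2^1·152761; (2/405767) = +1 since 405767 mod 8 = 7, so (305522/405767) = (+1)^1·(152761/405767); sign now +1
reciprocity: (152761/405767) = +1·(405767/152761) since 152761 mod 4 = 1, 405767 mod 4 = 3; sign now +1
(405767/152761) = (100245/152761)   [reduce mod 152761]
reciprocity: (100245/152761) = +1·(152761/100245) since 100245 mod 4 = 1, 152761 mod 4 = 1; sign now +1
(152761/100245) = (52516/100245)   [reduce mod 100245]
52516 = 2^2·13129; (2/100245) = -1 since 100245 mod 8 = 5, so (52516/100245) = (-1)^2·(13129/100245); sign now +1
reciprocity: (13129/100245) = +1·(100245/13129) since 13129 mod 4 = 1, 100245 mod 4 = 1; sign now +1
(100245/13129) = (8342/13129)   [reduce mod 13129]
8342 = 2^1·4171; (2/13129) = +1 since 13129 mod 8 = 1, so (8342/13129) = (+1)^1·(4171/13129); sign now +1
reciprocity: (4171/13129) = +1·(13129/4171) since 4171 mod 4 = 3, 13129 mod 4 = 1; sign now +1
(13129/4171) = (616/4171)   [reduce mod 4171]
616 = 2^3·77; (2/4171) = -1 since 4171 mod 8 = 3, so (616/4171) = (-1)^3·(77/4171); sign now -1
reciprocity: (77/4171) = +1·(4171/77) since 77 mod 4 = 1, 4171 mod 4 = 3; sign now -1
(4171/77) = (13/77)   [reduce mod 77]
reciprocity: (13/77) = +1·(77/13) since 13 mod 4 = 1, 77 mod 4 = 1; sign now -1
(77/13) = (12/13)   [reduce mod 13]
12 = 2^2·3; (2/13) = -1 since 13 mod 8 = 5, so (12/13) = (-1)^2·(3/13); sign now -1
reciprocity: (3/13) = +1·(13/3) since 3 mod 4 = 3, 13 mod 4 = 1; sign now -1
(13/3) = (1/3)   [reduce mod 3]
(1/3) = 1; final value = sign = -1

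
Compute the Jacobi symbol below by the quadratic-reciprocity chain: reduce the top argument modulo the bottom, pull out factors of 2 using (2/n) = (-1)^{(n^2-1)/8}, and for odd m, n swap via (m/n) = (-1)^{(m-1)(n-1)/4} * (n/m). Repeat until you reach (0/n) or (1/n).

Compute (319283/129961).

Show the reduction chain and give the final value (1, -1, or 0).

-1

(319283/129961): 319283 mod 129961 = 59361, so (319283/129961) = (59361/129961)
flip (59361/129961) -> (129961/59361): both odd, 59361 mod 4 = 1, 129961 mod 4 = 1, so the flip contributes +1; sign now +1
(129961/59361): 129961 mod 59361 = 11239, so (129961/59361) = (11239/59361)
flip (11239/59361) -> (59361/11239): both odd, 11239 mod 4 = 3, 59361 mod 4 = 1, so the flip contributes +1; sign now +1
(59361/11239): 59361 mod 11239 = 3166, so (59361/11239) = (3166/11239)
factor out 2^1: 3166 = 2^1·1583; with 11239 mod 8 = 7, (2/11239) = +1; sign now +1; continue with (1583/11239)
flip (1583/11239) -> (11239/1583): both odd, 1583 mod 4 = 3, 11239 mod 4 = 3, so the flip contributes -1; sign now -1
(11239/1583): 11239 mod 1583 = 158, so (11239/1583) = (158/1583)
factor out 2^1: 158 = 2^1·79; with 1583 mod 8 = 7, (2/1583) = +1; sign now -1; continue with (79/1583)
flip (79/1583) -> (1583/79): both odd, 79 mod 4 = 3, 1583 mod 4 = 3, so the flip contributes -1; sign now +1
(1583/79): 1583 mod 79 = 3, so (1583/79) = (3/79)
flip (3/79) -> (79/3): both odd, 3 mod 4 = 3, 79 mod 4 = 3, so the flip contributes -1; sign now -1
(79/3): 79 mod 3 = 1, so (79/3) = (1/3)
reached (1/3) = 1, so the symbol is -1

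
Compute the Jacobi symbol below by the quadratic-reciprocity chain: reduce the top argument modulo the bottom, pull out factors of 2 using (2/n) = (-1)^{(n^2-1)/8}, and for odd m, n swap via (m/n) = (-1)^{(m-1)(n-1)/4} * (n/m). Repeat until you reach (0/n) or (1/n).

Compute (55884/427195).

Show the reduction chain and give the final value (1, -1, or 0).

55884 = 2^2·13971; (2/427195) = -1 since 427195 mod 8 = 3, so (55884/427195) = (-1)^2·(13971/427195); sign now +1
reciprocity: (13971/427195) = -1·(427195/13971) since 13971 mod 4 = 3, 427195 mod 4 = 3; sign now -1
(427195/13971) = (8065/13971)   [reduce mod 13971]
reciprocity: (8065/13971) = +1·(13971/8065) since 8065 mod 4 = 1, 13971 mod 4 = 3; sign now -1
(13971/8065) = (5906/8065)   [reduce mod 8065]
5906 = 2^1·2953; (2/8065) = +1 since 8065 mod 8 = 1, so (5906/8065) = (+1)^1·(2953/8065); sign now -1
reciprocity: (2953/8065) = +1·(8065/2953) since 2953 mod 4 = 1, 8065 mod 4 = 1; sign now -1
(8065/2953) = (2159/2953)   [reduce mod 2953]
reciprocity: (2159/2953) = +1·(2953/2159) since 2159 mod 4 = 3, 2953 mod 4 = 1; sign now -1
(2953/2159) = (794/2159)   [reduce mod 2159]
794 = 2^1·397; (2/2159) = +1 since 2159 mod 8 = 7, so (794/2159) = (+1)^1·(397/2159); sign now -1
reciprocity: (397/2159) = +1·(2159/397) since 397 mod 4 = 1, 2159 mod 4 = 3; sign now -1
(2159/397) = (174/397)   [reduce mod 397]
174 = 2^1·87; (2/397) = -1 since 397 mod 8 = 5, so (174/397) = (-1)^1·(87/397); sign now +1
reciprocity: (87/397) = +1·(397/87) since 87 mod 4 = 3, 397 mod 4 = 1; sign now +1
(397/87) = (49/87)   [reduce mod 87]
reciprocity: (49/87) = +1·(87/49) since 49 mod 4 = 1, 87 mod 4 = 3; sign now +1
(87/49) = (38/49)   [reduce mod 49]
38 = 2^1·19; (2/49) = +1 since 49 mod 8 = 1, so (38/49) = (+1)^1·(19/49); sign now +1
reciprocity: (19/49) = +1·(49/19) since 19 mod 4 = 3, 49 mod 4 = 1; sign now +1
(49/19) = (11/19)   [reduce mod 19]
reciprocity: (11/19) = -1·(19/11) since 11 mod 4 = 3, 19 mod 4 = 3; sign now -1
(19/11) = (8/11)   [reduce mod 11]
8 = 2^3·1; (2/11) = -1 since 11 mod 8 = 3, so (8/11) = (-1)^3·(1/11); sign now +1
(1/11) = 1; final value = sign = +1

1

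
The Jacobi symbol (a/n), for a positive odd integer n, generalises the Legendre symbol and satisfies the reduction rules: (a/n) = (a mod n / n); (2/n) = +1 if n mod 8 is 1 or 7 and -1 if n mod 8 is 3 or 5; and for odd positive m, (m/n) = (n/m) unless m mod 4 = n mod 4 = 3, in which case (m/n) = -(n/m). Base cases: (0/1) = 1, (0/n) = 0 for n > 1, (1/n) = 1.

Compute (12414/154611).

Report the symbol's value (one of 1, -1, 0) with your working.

0

12414 = 2^1·6207; (2/154611) = -1 since 154611 mod 8 = 3, so (12414/154611) = (-1)^1·(6207/154611); sign now -1
reciprocity: (6207/154611) = -1·(154611/6207) since 6207 mod 4 = 3, 154611 mod 4 = 3; sign now +1
(154611/6207) = (5643/6207)   [reduce mod 6207]
reciprocity: (5643/6207) = -1·(6207/5643) since 5643 mod 4 = 3, 6207 mod 4 = 3; sign now -1
(6207/5643) = (564/5643)   [reduce mod 5643]
564 = 2^2·141; (2/5643) = -1 since 5643 mod 8 = 3, so (564/5643) = (-1)^2·(141/5643); sign now -1
reciprocity: (141/5643) = +1·(5643/141) since 141 mod 4 = 1, 5643 mod 4 = 3; sign now -1
(5643/141) = (3/141)   [reduce mod 141]
reciprocity: (3/141) = +1·(141/3) since 3 mod 4 = 3, 141 mod 4 = 1; sign now -1
(141/3) = (0/3)   [reduce mod 3]
(0/3) = 0   [gcd(a, n) > 1]; final value = 0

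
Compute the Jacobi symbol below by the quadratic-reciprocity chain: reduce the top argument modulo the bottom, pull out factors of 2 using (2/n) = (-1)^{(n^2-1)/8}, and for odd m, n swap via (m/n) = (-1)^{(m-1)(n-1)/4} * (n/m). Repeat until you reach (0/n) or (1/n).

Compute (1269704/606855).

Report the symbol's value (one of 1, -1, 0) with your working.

-1

(1269704/606855) = (55994/606855)   [reduce mod 606855]
55994 = 2^1·27997; (2/606855) = +1 since 606855 mod 8 = 7, so (55994/606855) = (+1)^1·(27997/606855); sign now +1
reciprocity: (27997/606855) = +1·(606855/27997) since 27997 mod 4 = 1, 606855 mod 4 = 3; sign now +1
(606855/27997) = (18918/27997)   [reduce mod 27997]
18918 = 2^1·9459; (2/27997) = -1 since 27997 mod 8 = 5, so (18918/27997) = (-1)^1·(9459/27997); sign now -1
reciprocity: (9459/27997) = +1·(27997/9459) since 9459 mod 4 = 3, 27997 mod 4 = 1; sign now -1
(27997/9459) = (9079/9459)   [reduce mod 9459]
reciprocity: (9079/9459) = -1·(9459/9079) since 9079 mod 4 = 3, 9459 mod 4 = 3; sign now +1
(9459/9079) = (380/9079)   [reduce mod 9079]
380 = 2^2·95; (2/9079) = +1 since 9079 mod 8 = 7, so (380/9079) = (+1)^2·(95/9079); sign now +1
reciprocity: (95/9079) = -1·(9079/95) since 95 mod 4 = 3, 9079 mod 4 = 3; sign now -1
(9079/95) = (54/95)   [reduce mod 95]
54 = 2^1·27; (2/95) = +1 since 95 mod 8 = 7, so (54/95) = (+1)^1·(27/95); sign now -1
reciprocity: (27/95) = -1·(95/27) since 27 mod 4 = 3, 95 mod 4 = 3; sign now +1
(95/27) = (14/27)   [reduce mod 27]
14 = 2^1·7; (2/27) = -1 since 27 mod 8 = 3, so (14/27) = (-1)^1·(7/27); sign now -1
reciprocity: (7/27) = -1·(27/7) since 7 mod 4 = 3, 27 mod 4 = 3; sign now +1
(27/7) = (6/7)   [reduce mod 7]
6 = 2^1·3; (2/7) = +1 since 7 mod 8 = 7, so (6/7) = (+1)^1·(3/7); sign now +1
reciprocity: (3/7) = -1·(7/3) since 3 mod 4 = 3, 7 mod 4 = 3; sign now -1
(7/3) = (1/3)   [reduce mod 3]
(1/3) = 1; final value = sign = -1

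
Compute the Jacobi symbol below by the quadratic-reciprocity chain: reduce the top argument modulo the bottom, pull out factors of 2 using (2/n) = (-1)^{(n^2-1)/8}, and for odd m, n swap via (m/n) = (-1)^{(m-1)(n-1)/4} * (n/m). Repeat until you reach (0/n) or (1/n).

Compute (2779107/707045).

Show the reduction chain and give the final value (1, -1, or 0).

1

(2779107/707045): 2779107 mod 707045 = 657972, so (2779107/707045) = (657972/707045)
factor out 2^2: 657972 = 2^2·164493; with 707045 mod 8 = 5, (2/707045) = -1; sign now +1; continue with (164493/707045)
flip (164493/707045) -> (707045/164493): both odd, 164493 mod 4 = 1, 707045 mod 4 = 1, so the flip contributes +1; sign now +1
(707045/164493): 707045 mod 164493 = 49073, so (707045/164493) = (49073/164493)
flip (49073/164493) -> (164493/49073): both odd, 49073 mod 4 = 1, 164493 mod 4 = 1, so the flip contributes +1; sign now +1
(164493/49073): 164493 mod 49073 = 17274, so (164493/49073) = (17274/49073)
factor out 2^1: 17274 = 2^1·8637; with 49073 mod 8 = 1, (2/49073) = +1; sign now +1; continue with (8637/49073)
flip (8637/49073) -> (49073/8637): both odd, 8637 mod 4 = 1, 49073 mod 4 = 1, so the flip contributes +1; sign now +1
(49073/8637): 49073 mod 8637 = 5888, so (49073/8637) = (5888/8637)
factor out 2^8: 5888 = 2^8·23; with 8637 mod 8 = 5, (2/8637) = -1; sign now +1; continue with (23/8637)
flip (23/8637) -> (8637/23): both odd, 23 mod 4 = 3, 8637 mod 4 = 1, so the flip contributes +1; sign now +1
(8637/23): 8637 mod 23 = 12, so (8637/23) = (12/23)
factor out 2^2: 12 = 2^2·3; with 23 mod 8 = 7, (2/23) = +1; sign now +1; continue with (3/23)
flip (3/23) -> (23/3): both odd, 3 mod 4 = 3, 23 mod 4 = 3, so the flip contributes -1; sign now -1
(23/3): 23 mod 3 = 2, so (23/3) = (2/3)
factor out 2^1: 2 = 2^1·1; with 3 mod 8 = 3, (2/3) = -1; sign now +1; continue with (1/3)
reached (1/3) = 1, so the symbol is +1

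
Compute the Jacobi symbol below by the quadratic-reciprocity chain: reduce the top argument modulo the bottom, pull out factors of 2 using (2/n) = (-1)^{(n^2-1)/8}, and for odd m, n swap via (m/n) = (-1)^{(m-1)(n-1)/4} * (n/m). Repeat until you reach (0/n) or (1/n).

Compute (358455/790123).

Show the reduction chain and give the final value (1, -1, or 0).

1

reciprocity: (358455/790123) = -1·(790123/358455) since 358455 mod 4 = 3, 790123 mod 4 = 3; sign now -1
(790123/358455) = (73213/358455)   [reduce mod 358455]
reciprocity: (73213/358455) = +1·(358455/73213) since 73213 mod 4 = 1, 358455 mod 4 = 3; sign now -1
(358455/73213) = (65603/73213)   [reduce mod 73213]
reciprocity: (65603/73213) = +1·(73213/65603) since 65603 mod 4 = 3, 73213 mod 4 = 1; sign now -1
(73213/65603) = (7610/65603)   [reduce mod 65603]
7610 = 2^1·3805; (2/65603) = -1 since 65603 mod 8 = 3, so (7610/65603) = (-1)^1·(3805/65603); sign now +1
reciprocity: (3805/65603) = +1·(65603/3805) since 3805 mod 4 = 1, 65603 mod 4 = 3; sign now +1
(65603/3805) = (918/3805)   [reduce mod 3805]
918 = 2^1·459; (2/3805) = -1 since 3805 mod 8 = 5, so (918/3805) = (-1)^1·(459/3805); sign now -1
reciprocity: (459/3805) = +1·(3805/459) since 459 mod 4 = 3, 3805 mod 4 = 1; sign now -1
(3805/459) = (133/459)   [reduce mod 459]
reciprocity: (133/459) = +1·(459/133) since 133 mod 4 = 1, 459 mod 4 = 3; sign now -1
(459/133) = (60/133)   [reduce mod 133]
60 = 2^2·15; (2/133) = -1 since 133 mod 8 = 5, so (60/133) = (-1)^2·(15/133); sign now -1
reciprocity: (15/133) = +1·(133/15) since 15 mod 4 = 3, 133 mod 4 = 1; sign now -1
(133/15) = (13/15)   [reduce mod 15]
reciprocity: (13/15) = +1·(15/13) since 13 mod 4 = 1, 15 mod 4 = 3; sign now -1
(15/13) = (2/13)   [reduce mod 13]
2 = 2^1·1; (2/13) = -1 since 13 mod 8 = 5, so (2/13) = (-1)^1·(1/13); sign now +1
(1/13) = 1; final value = sign = +1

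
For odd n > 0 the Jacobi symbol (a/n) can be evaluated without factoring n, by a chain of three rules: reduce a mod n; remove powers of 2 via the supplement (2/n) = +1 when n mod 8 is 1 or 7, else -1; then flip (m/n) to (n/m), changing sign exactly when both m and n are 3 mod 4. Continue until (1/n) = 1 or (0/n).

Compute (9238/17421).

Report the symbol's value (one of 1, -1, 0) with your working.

factor out 2^1: 9238 = 2^1·4619; with 17421 mod 8 = 5, (2/17421) = -1; sign now -1; continue with (4619/17421)
flip (4619/17421) -> (17421/4619): both odd, 4619 mod 4 = 3, 17421 mod 4 = 1, so the flip contributes +1; sign now -1
(17421/4619): 17421 mod 4619 = 3564, so (17421/4619) = (3564/4619)
factor out 2^2: 3564 = 2^2·891; with 4619 mod 8 = 3, (2/4619) = -1; sign now -1; continue with (891/4619)
flip (891/4619) -> (4619/891): both odd, 891 mod 4 = 3, 4619 mod 4 = 3, so the flip contributes -1; sign now +1
(4619/891): 4619 mod 891 = 164, so (4619/891) = (164/891)
factor out 2^2: 164 = 2^2·41; with 891 mod 8 = 3, (2/891) = -1; sign now +1; continue with (41/891)
flip (41/891) -> (891/41): both odd, 41 mod 4 = 1, 891 mod 4 = 3, so the flip contributes +1; sign now +1
(891/41): 891 mod 41 = 30, so (891/41) = (30/41)
factor out 2^1: 30 = 2^1·15; with 41 mod 8 = 1, (2/41) = +1; sign now +1; continue with (15/41)
flip (15/41) -> (41/15): both odd, 15 mod 4 = 3, 41 mod 4 = 1, so the flip contributes +1; sign now +1
(41/15): 41 mod 15 = 11, so (41/15) = (11/15)
flip (11/15) -> (15/11): both odd, 11 mod 4 = 3, 15 mod 4 = 3, so the flip contributes -1; sign now -1
(15/11): 15 mod 11 = 4, so (15/11) = (4/11)
factor out 2^2: 4 = 2^2·1; with 11 mod 8 = 3, (2/11) = -1; sign now -1; continue with (1/11)
reached (1/11) = 1, so the symbol is -1

-1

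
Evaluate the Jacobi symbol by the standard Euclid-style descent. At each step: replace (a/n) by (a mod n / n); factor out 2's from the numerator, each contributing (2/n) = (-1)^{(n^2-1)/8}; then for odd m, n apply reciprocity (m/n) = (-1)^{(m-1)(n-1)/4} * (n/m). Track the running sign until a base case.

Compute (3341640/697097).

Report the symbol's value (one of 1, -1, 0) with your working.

(3341640/697097): 3341640 mod 697097 = 553252, so (3341640/697097) = (553252/697097)
factor out 2^2: 553252 = 2^2·138313; with 697097 mod 8 = 1, (2/697097) = +1; sign now +1; continue with (138313/697097)
flip (138313/697097) -> (697097/138313): both odd, 138313 mod 4 = 1, 697097 mod 4 = 1, so the flip contributes +1; sign now +1
(697097/138313): 697097 mod 138313 = 5532, so (697097/138313) = (5532/138313)
factor out 2^2: 5532 = 2^2·1383; with 138313 mod 8 = 1, (2/138313) = +1; sign now +1; continue with (1383/138313)
flip (1383/138313) -> (138313/1383): both odd, 1383 mod 4 = 3, 138313 mod 4 = 1, so the flip contributes +1; sign now +1
(138313/1383): 138313 mod 1383 = 13, so (138313/1383) = (13/1383)
flip (13/1383) -> (1383/13): both odd, 13 mod 4 = 1, 1383 mod 4 = 3, so the flip contributes +1; sign now +1
(1383/13): 1383 mod 13 = 5, so (1383/13) = (5/13)
flip (5/13) -> (13/5): both odd, 5 mod 4 = 1, 13 mod 4 = 1, so the flip contributes +1; sign now +1
(13/5): 13 mod 5 = 3, so (13/5) = (3/5)
flip (3/5) -> (5/3): both odd, 3 mod 4 = 3, 5 mod 4 = 1, so the flip contributes +1; sign now +1
(5/3): 5 mod 3 = 2, so (5/3) = (2/3)
factor out 2^1: 2 = 2^1·1; with 3 mod 8 = 3, (2/3) = -1; sign now -1; continue with (1/3)
reached (1/3) = 1, so the symbol is -1

-1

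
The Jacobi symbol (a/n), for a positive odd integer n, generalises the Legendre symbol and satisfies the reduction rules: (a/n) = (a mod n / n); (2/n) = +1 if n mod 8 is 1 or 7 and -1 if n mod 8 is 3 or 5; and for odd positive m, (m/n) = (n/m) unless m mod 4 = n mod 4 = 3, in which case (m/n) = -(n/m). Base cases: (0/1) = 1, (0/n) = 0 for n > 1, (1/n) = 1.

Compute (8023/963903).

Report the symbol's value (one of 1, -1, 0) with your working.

flip (8023/963903) -> (963903/8023): both odd, 8023 mod 4 = 3, 963903 mod 4 = 3, so the flip contributes -1; sign now -1
(963903/8023): 963903 mod 8023 = 1143, so (963903/8023) = (1143/8023)
flip (1143/8023) -> (8023/1143): both odd, 1143 mod 4 = 3, 8023 mod 4 = 3, so the flip contributes -1; sign now +1
(8023/1143): 8023 mod 1143 = 22, so (8023/1143) = (22/1143)
factor out 2^1: 22 = 2^1·11; with 1143 mod 8 = 7, (2/1143) = +1; sign now +1; continue with (11/1143)
flip (11/1143) -> (1143/11): both odd, 11 mod 4 = 3, 1143 mod 4 = 3, so the flip contributes -1; sign now -1
(1143/11): 1143 mod 11 = 10, so (1143/11) = (10/11)
factor out 2^1: 10 = 2^1·5; with 11 mod 8 = 3, (2/11) = -1; sign now +1; continue with (5/11)
flip (5/11) -> (11/5): both odd, 5 mod 4 = 1, 11 mod 4 = 3, so the flip contributes +1; sign now +1
(11/5): 11 mod 5 = 1, so (11/5) = (1/5)
reached (1/5) = 1, so the symbol is +1

1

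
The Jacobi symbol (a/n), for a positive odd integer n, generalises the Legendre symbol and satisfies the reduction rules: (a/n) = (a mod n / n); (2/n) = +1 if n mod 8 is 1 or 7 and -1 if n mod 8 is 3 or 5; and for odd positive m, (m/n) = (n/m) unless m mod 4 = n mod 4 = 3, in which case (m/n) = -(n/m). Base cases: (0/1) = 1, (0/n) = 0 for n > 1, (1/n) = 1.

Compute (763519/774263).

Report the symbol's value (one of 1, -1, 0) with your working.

reciprocity: (763519/774263) = -1·(774263/763519) since 763519 mod 4 = 3, 774263 mod 4 = 3; sign now -1
(774263/763519) = (10744/763519)   [reduce mod 763519]
10744 = 2^3·1343; (2/763519) = +1 since 763519 mod 8 = 7, so (10744/763519) = (+1)^3·(1343/763519); sign now -1
reciprocity: (1343/763519) = -1·(763519/1343) since 1343 mod 4 = 3, 763519 mod 4 = 3; sign now +1
(763519/1343) = (695/1343)   [reduce mod 1343]
reciprocity: (695/1343) = -1·(1343/695) since 695 mod 4 = 3, 1343 mod 4 = 3; sign now -1
(1343/695) = (648/695)   [reduce mod 695]
648 = 2^3·81; (2/695) = +1 since 695 mod 8 = 7, so (648/695) = (+1)^3·(81/695); sign now -1
reciprocity: (81/695) = +1·(695/81) since 81 mod 4 = 1, 695 mod 4 = 3; sign now -1
(695/81) = (47/81)   [reduce mod 81]
reciprocity: (47/81) = +1·(81/47) since 47 mod 4 = 3, 81 mod 4 = 1; sign now -1
(81/47) = (34/47)   [reduce mod 47]
34 = 2^1·17; (2/47) = +1 since 47 mod 8 = 7, so (34/47) = (+1)^1·(17/47); sign now -1
reciprocity: (17/47) = +1·(47/17) since 17 mod 4 = 1, 47 mod 4 = 3; sign now -1
(47/17) = (13/17)   [reduce mod 17]
reciprocity: (13/17) = +1·(17/13) since 13 mod 4 = 1, 17 mod 4 = 1; sign now -1
(17/13) = (4/13)   [reduce mod 13]
4 = 2^2·1; (2/13) = -1 since 13 mod 8 = 5, so (4/13) = (-1)^2·(1/13); sign now -1
(1/13) = 1; final value = sign = -1

-1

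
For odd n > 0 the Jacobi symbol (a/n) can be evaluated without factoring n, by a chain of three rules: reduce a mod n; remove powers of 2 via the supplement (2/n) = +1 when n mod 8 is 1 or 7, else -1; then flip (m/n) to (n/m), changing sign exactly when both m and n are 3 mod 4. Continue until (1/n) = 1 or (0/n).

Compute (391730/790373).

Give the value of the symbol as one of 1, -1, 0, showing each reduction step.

1

391730 = 2^1·195865; (2/790373) = -1 since 790373 mod 8 = 5, so (391730/790373) = (-1)^1·(195865/790373); sign now -1
reciprocity: (195865/790373) = +1·(790373/195865) since 195865 mod 4 = 1, 790373 mod 4 = 1; sign now -1
(790373/195865) = (6913/195865)   [reduce mod 195865]
reciprocity: (6913/195865) = +1·(195865/6913) since 6913 mod 4 = 1, 195865 mod 4 = 1; sign now -1
(195865/6913) = (2301/6913)   [reduce mod 6913]
reciprocity: (2301/6913) = +1·(6913/2301) since 2301 mod 4 = 1, 6913 mod 4 = 1; sign now -1
(6913/2301) = (10/2301)   [reduce mod 2301]
10 = 2^1·5; (2/2301) = -1 since 2301 mod 8 = 5, so (10/2301) = (-1)^1·(5/2301); sign now +1
reciprocity: (5/2301) = +1·(2301/5) since 5 mod 4 = 1, 2301 mod 4 = 1; sign now +1
(2301/5) = (1/5)   [reduce mod 5]
(1/5) = 1; final value = sign = +1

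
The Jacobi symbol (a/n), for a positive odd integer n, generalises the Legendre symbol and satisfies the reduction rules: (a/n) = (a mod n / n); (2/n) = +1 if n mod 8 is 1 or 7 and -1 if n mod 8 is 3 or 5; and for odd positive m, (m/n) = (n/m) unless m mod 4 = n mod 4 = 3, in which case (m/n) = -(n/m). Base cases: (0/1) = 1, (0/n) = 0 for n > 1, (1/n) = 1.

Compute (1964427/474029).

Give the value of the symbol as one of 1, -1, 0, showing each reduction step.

1

(1964427/474029) = (68311/474029)   [reduce mod 474029]
reciprocity: (68311/474029) = +1·(474029/68311) since 68311 mod 4 = 3, 474029 mod 4 = 1; sign now +1
(474029/68311) = (64163/68311)   [reduce mod 68311]
reciprocity: (64163/68311) = -1·(68311/64163) since 64163 mod 4 = 3, 68311 mod 4 = 3; sign now -1
(68311/64163) = (4148/64163)   [reduce mod 64163]
4148 = 2^2·1037; (2/64163) = -1 since 64163 mod 8 = 3, so (4148/64163) = (-1)^2·(1037/64163); sign now -1
reciprocity: (1037/64163) = +1·(64163/1037) since 1037 mod 4 = 1, 64163 mod 4 = 3; sign now -1
(64163/1037) = (906/1037)   [reduce mod 1037]
906 = 2^1·453; (2/1037) = -1 since 1037 mod 8 = 5, so (906/1037) = (-1)^1·(453/1037); sign now +1
reciprocity: (453/1037) = +1·(1037/453) since 453 mod 4 = 1, 1037 mod 4 = 1; sign now +1
(1037/453) = (131/453)   [reduce mod 453]
reciprocity: (131/453) = +1·(453/131) since 131 mod 4 = 3, 453 mod 4 = 1; sign now +1
(453/131) = (60/131)   [reduce mod 131]
60 = 2^2·15; (2/131) = -1 since 131 mod 8 = 3, so (60/131) = (-1)^2·(15/131); sign now +1
reciprocity: (15/131) = -1·(131/15) since 15 mod 4 = 3, 131 mod 4 = 3; sign now -1
(131/15) = (11/15)   [reduce mod 15]
reciprocity: (11/15) = -1·(15/11) since 11 mod 4 = 3, 15 mod 4 = 3; sign now +1
(15/11) = (4/11)   [reduce mod 11]
4 = 2^2·1; (2/11) = -1 since 11 mod 8 = 3, so (4/11) = (-1)^2·(1/11); sign now +1
(1/11) = 1; final value = sign = +1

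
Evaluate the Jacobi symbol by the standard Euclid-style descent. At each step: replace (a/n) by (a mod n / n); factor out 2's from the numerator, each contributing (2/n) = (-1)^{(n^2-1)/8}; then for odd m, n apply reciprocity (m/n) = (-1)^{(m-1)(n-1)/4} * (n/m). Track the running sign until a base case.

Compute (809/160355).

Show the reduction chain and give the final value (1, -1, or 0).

1

flip (809/160355) -> (160355/809): both odd, 809 mod 4 = 1, 160355 mod 4 = 3, so the flip contributes +1; sign now +1
(160355/809): 160355 mod 809 = 173, so (160355/809) = (173/809)
flip (173/809) -> (809/173): both odd, 173 mod 4 = 1, 809 mod 4 = 1, so the flip contributes +1; sign now +1
(809/173): 809 mod 173 = 117, so (809/173) = (117/173)
flip (117/173) -> (173/117): both odd, 117 mod 4 = 1, 173 mod 4 = 1, so the flip contributes +1; sign now +1
(173/117): 173 mod 117 = 56, so (173/117) = (56/117)
factor out 2^3: 56 = 2^3·7; with 117 mod 8 = 5, (2/117) = -1; sign now -1; continue with (7/117)
flip (7/117) -> (117/7): both odd, 7 mod 4 = 3, 117 mod 4 = 1, so the flip contributes +1; sign now -1
(117/7): 117 mod 7 = 5, so (117/7) = (5/7)
flip (5/7) -> (7/5): both odd, 5 mod 4 = 1, 7 mod 4 = 3, so the flip contributes +1; sign now -1
(7/5): 7 mod 5 = 2, so (7/5) = (2/5)
factor out 2^1: 2 = 2^1·1; with 5 mod 8 = 5, (2/5) = -1; sign now +1; continue with (1/5)
reached (1/5) = 1, so the symbol is +1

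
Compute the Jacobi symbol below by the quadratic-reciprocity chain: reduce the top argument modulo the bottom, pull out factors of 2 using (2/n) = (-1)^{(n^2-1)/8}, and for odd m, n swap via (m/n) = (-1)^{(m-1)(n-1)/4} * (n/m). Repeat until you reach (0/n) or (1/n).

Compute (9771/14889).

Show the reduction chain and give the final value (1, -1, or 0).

reciprocity: (9771/14889) = +1·(14889/9771) since 9771 mod 4 = 3, 14889 mod 4 = 1; sign now +1
(14889/9771) = (5118/9771)   [reduce mod 9771]
5118 = 2^1·2559; (2/9771) = -1 since 9771 mod 8 = 3, so (5118/9771) = (-1)^1·(2559/9771); sign now -1
reciprocity: (2559/9771) = -1·(9771/2559) since 2559 mod 4 = 3, 9771 mod 4 = 3; sign now +1
(9771/2559) = (2094/2559)   [reduce mod 2559]
2094 = 2^1·1047; (2/2559) = +1 since 2559 mod 8 = 7, so (2094/2559) = (+1)^1·(1047/2559); sign now +1
reciprocity: (1047/2559) = -1·(2559/1047) since 1047 mod 4 = 3, 2559 mod 4 = 3; sign now -1
(2559/1047) = (465/1047)   [reduce mod 1047]
reciprocity: (465/1047) = +1·(1047/465) since 465 mod 4 = 1, 1047 mod 4 = 3; sign now -1
(1047/465) = (117/465)   [reduce mod 465]
reciprocity: (117/465) = +1·(465/117) since 117 mod 4 = 1, 465 mod 4 = 1; sign now -1
(465/117) = (114/117)   [reduce mod 117]
114 = 2^1·57; (2/117) = -1 since 117 mod 8 = 5, so (114/117) = (-1)^1·(57/117); sign now +1
reciprocity: (57/117) = +1·(117/57) since 57 mod 4 = 1, 117 mod 4 = 1; sign now +1
(117/57) = (3/57)   [reduce mod 57]
reciprocity: (3/57) = +1·(57/3) since 3 mod 4 = 3, 57 mod 4 = 1; sign now +1
(57/3) = (0/3)   [reduce mod 3]
(0/3) = 0   [gcd(a, n) > 1]; final value = 0

0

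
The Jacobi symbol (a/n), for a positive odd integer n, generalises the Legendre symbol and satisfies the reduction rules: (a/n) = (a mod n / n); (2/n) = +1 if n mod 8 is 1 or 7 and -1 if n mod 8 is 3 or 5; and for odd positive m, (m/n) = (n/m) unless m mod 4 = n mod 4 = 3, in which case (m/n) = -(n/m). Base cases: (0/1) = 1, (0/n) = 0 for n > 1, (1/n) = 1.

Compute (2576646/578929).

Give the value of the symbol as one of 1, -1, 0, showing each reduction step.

(2576646/578929): 2576646 mod 578929 = 260930, so (2576646/578929) = (260930/578929)
factor out 2^1: 260930 = 2^1·130465; with 578929 mod 8 = 1, (2/578929) = +1; sign now +1; continue with (130465/578929)
flip (130465/578929) -> (578929/130465): both odd, 130465 mod 4 = 1, 578929 mod 4 = 1, so the flip contributes +1; sign now +1
(578929/130465): 578929 mod 130465 = 57069, so (578929/130465) = (57069/130465)
flip (57069/130465) -> (130465/57069): both odd, 57069 mod 4 = 1, 130465 mod 4 = 1, so the flip contributes +1; sign now +1
(130465/57069): 130465 mod 57069 = 16327, so (130465/57069) = (16327/57069)
flip (16327/57069) -> (57069/16327): both odd, 16327 mod 4 = 3, 57069 mod 4 = 1, so the flip contributes +1; sign now +1
(57069/16327): 57069 mod 16327 = 8088, so (57069/16327) = (8088/16327)
factor out 2^3: 8088 = 2^3·1011; with 16327 mod 8 = 7, (2/16327) = +1; sign now +1; continue with (1011/16327)
flip (1011/16327) -> (16327/1011): both odd, 1011 mod 4 = 3, 16327 mod 4 = 3, so the flip contributes -1; sign now -1
(16327/1011): 16327 mod 1011 = 151, so (16327/1011) = (151/1011)
flip (151/1011) -> (1011/151): both odd, 151 mod 4 = 3, 1011 mod 4 = 3, so the flip contributes -1; sign now +1
(1011/151): 1011 mod 151 = 105, so (1011/151) = (105/151)
flip (105/151) -> (151/105): both odd, 105 mod 4 = 1, 151 mod 4 = 3, so the flip contributes +1; sign now +1
(151/105): 151 mod 105 = 46, so (151/105) = (46/105)
factor out 2^1: 46 = 2^1·23; with 105 mod 8 = 1, (2/105) = +1; sign now +1; continue with (23/105)
flip (23/105) -> (105/23): both odd, 23 mod 4 = 3, 105 mod 4 = 1, so the flip contributes +1; sign now +1
(105/23): 105 mod 23 = 13, so (105/23) = (13/23)
flip (13/23) -> (23/13): both odd, 13 mod 4 = 1, 23 mod 4 = 3, so the flip contributes +1; sign now +1
(23/13): 23 mod 13 = 10, so (23/13) = (10/13)
factor out 2^1: 10 = 2^1·5; with 13 mod 8 = 5, (2/13) = -1; sign now -1; continue with (5/13)
flip (5/13) -> (13/5): both odd, 5 mod 4 = 1, 13 mod 4 = 1, so the flip contributes +1; sign now -1
(13/5): 13 mod 5 = 3, so (13/5) = (3/5)
flip (3/5) -> (5/3): both odd, 3 mod 4 = 3, 5 mod 4 = 1, so the flip contributes +1; sign now -1
(5/3): 5 mod 3 = 2, so (5/3) = (2/3)
factor out 2^1: 2 = 2^1·1; with 3 mod 8 = 3, (2/3) = -1; sign now +1; continue with (1/3)
reached (1/3) = 1, so the symbol is +1

1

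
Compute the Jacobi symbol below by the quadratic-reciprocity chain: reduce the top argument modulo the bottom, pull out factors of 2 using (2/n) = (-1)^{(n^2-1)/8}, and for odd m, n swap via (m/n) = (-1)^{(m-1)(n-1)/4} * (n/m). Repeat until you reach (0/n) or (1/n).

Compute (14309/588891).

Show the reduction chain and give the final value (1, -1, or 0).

-1

flip (14309/588891) -> (588891/14309): both odd, 14309 mod 4 = 1, 588891 mod 4 = 3, so the flip contributes +1; sign now +1
(588891/14309): 588891 mod 14309 = 2222, so (588891/14309) = (2222/14309)
factor out 2^1: 2222 = 2^1·1111; with 14309 mod 8 = 5, (2/14309) = -1; sign now -1; continue with (1111/14309)
flip (1111/14309) -> (14309/1111): both odd, 1111 mod 4 = 3, 14309 mod 4 = 1, so the flip contributes +1; sign now -1
(14309/1111): 14309 mod 1111 = 977, so (14309/1111) = (977/1111)
flip (977/1111) -> (1111/977): both odd, 977 mod 4 = 1, 1111 mod 4 = 3, so the flip contributes +1; sign now -1
(1111/977): 1111 mod 977 = 134, so (1111/977) = (134/977)
factor out 2^1: 134 = 2^1·67; with 977 mod 8 = 1, (2/977) = +1; sign now -1; continue with (67/977)
flip (67/977) -> (977/67): both odd, 67 mod 4 = 3, 977 mod 4 = 1, so the flip contributes +1; sign now -1
(977/67): 977 mod 67 = 39, so (977/67) = (39/67)
flip (39/67) -> (67/39): both odd, 39 mod 4 = 3, 67 mod 4 = 3, so the flip contributes -1; sign now +1
(67/39): 67 mod 39 = 28, so (67/39) = (28/39)
factor out 2^2: 28 = 2^2·7; with 39 mod 8 = 7, (2/39) = +1; sign now +1; continue with (7/39)
flip (7/39) -> (39/7): both odd, 7 mod 4 = 3, 39 mod 4 = 3, so the flip contributes -1; sign now -1
(39/7): 39 mod 7 = 4, so (39/7) = (4/7)
factor out 2^2: 4 = 2^2·1; with 7 mod 8 = 7, (2/7) = +1; sign now -1; continue with (1/7)
reached (1/7) = 1, so the symbol is -1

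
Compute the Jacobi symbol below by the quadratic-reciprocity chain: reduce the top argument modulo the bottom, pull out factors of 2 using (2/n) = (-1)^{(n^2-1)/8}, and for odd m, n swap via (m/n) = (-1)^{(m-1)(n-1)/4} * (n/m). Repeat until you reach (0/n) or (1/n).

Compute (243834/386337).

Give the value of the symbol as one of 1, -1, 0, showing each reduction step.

243834 = 2^1·121917; (2/386337) = +1 since 386337 mod 8 = 1, so (243834/386337) = (+1)^1·(121917/386337); sign now +1
reciprocity: (121917/386337) = +1·(386337/121917) since 121917 mod 4 = 1, 386337 mod 4 = 1; sign now +1
(386337/121917) = (20586/121917)   [reduce mod 121917]
20586 = 2^1·10293; (2/121917) = -1 since 121917 mod 8 = 5, so (20586/121917) = (-1)^1·(10293/121917); sign now -1
reciprocity: (10293/121917) = +1·(121917/10293) since 10293 mod 4 = 1, 121917 mod 4 = 1; sign now -1
(121917/10293) = (8694/10293)   [reduce mod 10293]
8694 = 2^1·4347; (2/10293) = -1 since 10293 mod 8 = 5, so (8694/10293) = (-1)^1·(4347/10293); sign now +1
reciprocity: (4347/10293) = +1·(10293/4347) since 4347 mod 4 = 3, 10293 mod 4 = 1; sign now +1
(10293/4347) = (1599/4347)   [reduce mod 4347]
reciprocity: (1599/4347) = -1·(4347/1599) since 1599 mod 4 = 3, 4347 mod 4 = 3; sign now -1
(4347/1599) = (1149/1599)   [reduce mod 1599]
reciprocity: (1149/1599) = +1·(1599/1149) since 1149 mod 4 = 1, 1599 mod 4 = 3; sign now -1
(1599/1149) = (450/1149)   [reduce mod 1149]
450 = 2^1·225; (2/1149) = -1 since 1149 mod 8 = 5, so (450/1149) = (-1)^1·(225/1149); sign now +1
reciprocity: (225/1149) = +1·(1149/225) since 225 mod 4 = 1, 1149 mod 4 = 1; sign now +1
(1149/225) = (24/225)   [reduce mod 225]
24 = 2^3·3; (2/225) = +1 since 225 mod 8 = 1, so (24/225) = (+1)^3·(3/225); sign now +1
reciprocity: (3/225) = +1·(225/3) since 3 mod 4 = 3, 225 mod 4 = 1; sign now +1
(225/3) = (0/3)   [reduce mod 3]
(0/3) = 0   [gcd(a, n) > 1]; final value = 0

0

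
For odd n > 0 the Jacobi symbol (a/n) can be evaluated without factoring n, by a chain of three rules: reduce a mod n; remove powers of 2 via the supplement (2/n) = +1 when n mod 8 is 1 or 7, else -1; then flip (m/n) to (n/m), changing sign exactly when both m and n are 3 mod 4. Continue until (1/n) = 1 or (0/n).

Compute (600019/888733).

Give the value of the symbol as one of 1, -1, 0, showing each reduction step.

1

flip (600019/888733) -> (888733/600019): both odd, 600019 mod 4 = 3, 888733 mod 4 = 1, so the flip contributes +1; sign now +1
(888733/600019): 888733 mod 600019 = 288714, so (888733/600019) = (288714/600019)
factor out 2^1: 288714 = 2^1·144357; with 600019 mod 8 = 3, (2/600019) = -1; sign now -1; continue with (144357/600019)
flip (144357/600019) -> (600019/144357): both odd, 144357 mod 4 = 1, 600019 mod 4 = 3, so the flip contributes +1; sign now -1
(600019/144357): 600019 mod 144357 = 22591, so (600019/144357) = (22591/144357)
flip (22591/144357) -> (144357/22591): both odd, 22591 mod 4 = 3, 144357 mod 4 = 1, so the flip contributes +1; sign now -1
(144357/22591): 144357 mod 22591 = 8811, so (144357/22591) = (8811/22591)
flip (8811/22591) -> (22591/8811): both odd, 8811 mod 4 = 3, 22591 mod 4 = 3, so the flip contributes -1; sign now +1
(22591/8811): 22591 mod 8811 = 4969, so (22591/8811) = (4969/8811)
flip (4969/8811) -> (8811/4969): both odd, 4969 mod 4 = 1, 8811 mod 4 = 3, so the flip contributes +1; sign now +1
(8811/4969): 8811 mod 4969 = 3842, so (8811/4969) = (3842/4969)
factor out 2^1: 3842 = 2^1·1921; with 4969 mod 8 = 1, (2/4969) = +1; sign now +1; continue with (1921/4969)
flip (1921/4969) -> (4969/1921): both odd, 1921 mod 4 = 1, 4969 mod 4 = 1, so the flip contributes +1; sign now +1
(4969/1921): 4969 mod 1921 = 1127, so (4969/1921) = (1127/1921)
flip (1127/1921) -> (1921/1127): both odd, 1127 mod 4 = 3, 1921 mod 4 = 1, so the flip contributes +1; sign now +1
(1921/1127): 1921 mod 1127 = 794, so (1921/1127) = (794/1127)
factor out 2^1: 794 = 2^1·397; with 1127 mod 8 = 7, (2/1127) = +1; sign now +1; continue with (397/1127)
flip (397/1127) -> (1127/397): both odd, 397 mod 4 = 1, 1127 mod 4 = 3, so the flip contributes +1; sign now +1
(1127/397): 1127 mod 397 = 333, so (1127/397) = (333/397)
flip (333/397) -> (397/333): both odd, 333 mod 4 = 1, 397 mod 4 = 1, so the flip contributes +1; sign now +1
(397/333): 397 mod 333 = 64, so (397/333) = (64/333)
factor out 2^6: 64 = 2^6·1; with 333 mod 8 = 5, (2/333) = -1; sign now +1; continue with (1/333)
reached (1/333) = 1, so the symbol is +1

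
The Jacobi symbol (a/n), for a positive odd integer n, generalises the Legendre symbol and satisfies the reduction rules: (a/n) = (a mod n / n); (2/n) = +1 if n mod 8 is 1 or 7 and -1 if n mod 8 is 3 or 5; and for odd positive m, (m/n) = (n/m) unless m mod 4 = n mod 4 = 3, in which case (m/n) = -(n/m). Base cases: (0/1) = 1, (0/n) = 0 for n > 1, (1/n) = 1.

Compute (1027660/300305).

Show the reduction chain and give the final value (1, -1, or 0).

0

(1027660/300305) = (126745/300305)   [reduce mod 300305]
reciprocity: (126745/300305) = +1·(300305/126745) since 126745 mod 4 = 1, 300305 mod 4 = 1; sign now +1
(300305/126745) = (46815/126745)   [reduce mod 126745]
reciprocity: (46815/126745) = +1·(126745/46815) since 46815 mod 4 = 3, 126745 mod 4 = 1; sign now +1
(126745/46815) = (33115/46815)   [reduce mod 46815]
reciprocity: (33115/46815) = -1·(46815/33115) since 33115 mod 4 = 3, 46815 mod 4 = 3; sign now -1
(46815/33115) = (13700/33115)   [reduce mod 33115]
13700 = 2^2·3425; (2/33115) = -1 since 33115 mod 8 = 3, so (13700/33115) = (-1)^2·(3425/33115); sign now -1
reciprocity: (3425/33115) = +1·(33115/3425) since 3425 mod 4 = 1, 33115 mod 4 = 3; sign now -1
(33115/3425) = (2290/3425)   [reduce mod 3425]
2290 = 2^1·1145; (2/3425) = +1 since 3425 mod 8 = 1, so (2290/3425) = (+1)^1·(1145/3425); sign now -1
reciprocity: (1145/3425) = +1·(3425/1145) since 1145 mod 4 = 1, 3425 mod 4 = 1; sign now -1
(3425/1145) = (1135/1145)   [reduce mod 1145]
reciprocity: (1135/1145) = +1·(1145/1135) since 1135 mod 4 = 3, 1145 mod 4 = 1; sign now -1
(1145/1135) = (10/1135)   [reduce mod 1135]
10 = 2^1·5; (2/1135) = +1 since 1135 mod 8 = 7, so (10/1135) = (+1)^1·(5/1135); sign now -1
reciprocity: (5/1135) = +1·(1135/5) since 5 mod 4 = 1, 1135 mod 4 = 3; sign now -1
(1135/5) = (0/5)   [reduce mod 5]
(0/5) = 0   [gcd(a, n) > 1]; final value = 0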